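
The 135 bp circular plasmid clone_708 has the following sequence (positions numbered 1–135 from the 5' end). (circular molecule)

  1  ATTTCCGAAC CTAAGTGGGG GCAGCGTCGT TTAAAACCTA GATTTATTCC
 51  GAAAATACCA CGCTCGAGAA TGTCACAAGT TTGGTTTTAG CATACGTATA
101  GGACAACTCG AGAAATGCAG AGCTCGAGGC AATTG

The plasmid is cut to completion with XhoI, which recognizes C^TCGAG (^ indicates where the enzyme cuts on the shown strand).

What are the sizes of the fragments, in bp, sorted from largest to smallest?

75, 44, 16 bp

XhoI sites (CTCGAG) start at positions 63, 107, 123.
XhoI cuts after the first base of each site, so after positions 63, 107, 123.
Circular molecule, 3 cuts → 3 fragments:
  64–107 → 44 bp
  108–123 → 16 bp
  124–135 then 1–63 → 12 + 63 = 75 bp
Sorted largest to smallest: 75, 44, 16 bp.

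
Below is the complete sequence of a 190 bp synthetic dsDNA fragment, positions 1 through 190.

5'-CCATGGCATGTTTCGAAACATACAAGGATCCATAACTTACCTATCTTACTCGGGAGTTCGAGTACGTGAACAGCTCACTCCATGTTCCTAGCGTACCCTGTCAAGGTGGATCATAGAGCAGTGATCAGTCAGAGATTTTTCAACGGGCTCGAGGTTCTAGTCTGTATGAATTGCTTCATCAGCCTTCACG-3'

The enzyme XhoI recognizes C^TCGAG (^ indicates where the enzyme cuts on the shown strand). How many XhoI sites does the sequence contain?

1

CTCGAG occurs starting at position 148.
XhoI cuts at 1 site.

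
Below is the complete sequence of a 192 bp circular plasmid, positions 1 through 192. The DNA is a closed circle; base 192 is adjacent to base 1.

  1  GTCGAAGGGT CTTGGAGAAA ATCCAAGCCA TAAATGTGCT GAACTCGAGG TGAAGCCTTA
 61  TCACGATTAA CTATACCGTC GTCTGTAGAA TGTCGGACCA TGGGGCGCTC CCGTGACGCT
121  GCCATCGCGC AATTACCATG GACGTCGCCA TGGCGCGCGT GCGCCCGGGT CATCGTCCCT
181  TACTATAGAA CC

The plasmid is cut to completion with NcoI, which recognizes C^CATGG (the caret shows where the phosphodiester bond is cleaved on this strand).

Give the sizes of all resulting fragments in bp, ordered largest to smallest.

NcoI sites (CCATGG) start at positions 98, 136, 148.
NcoI cuts after the first base of each site, so after positions 98, 136, 148.
Circular molecule, 3 cuts → 3 fragments:
  99–136 → 38 bp
  137–148 → 12 bp
  149–192 then 1–98 → 44 + 98 = 142 bp
Sorted largest to smallest: 142, 38, 12 bp.

142, 38, 12 bp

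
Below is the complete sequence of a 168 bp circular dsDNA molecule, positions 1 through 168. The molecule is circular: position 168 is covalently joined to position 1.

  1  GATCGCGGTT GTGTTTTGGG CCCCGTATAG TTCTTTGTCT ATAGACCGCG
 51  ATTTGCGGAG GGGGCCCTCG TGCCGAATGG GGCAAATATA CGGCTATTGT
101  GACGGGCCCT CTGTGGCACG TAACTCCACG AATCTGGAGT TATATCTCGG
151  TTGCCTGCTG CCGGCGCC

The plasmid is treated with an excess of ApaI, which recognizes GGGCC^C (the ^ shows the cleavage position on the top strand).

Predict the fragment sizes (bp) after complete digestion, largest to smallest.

82, 44, 42 bp

ApaI sites (GGGCCC) start at positions 18, 62, 104.
ApaI cuts after base 5 of each site (before the last base), so after positions 22, 66, 108.
Circular molecule, 3 cuts → 3 fragments:
  23–66 → 44 bp
  67–108 → 42 bp
  109–168 then 1–22 → 60 + 22 = 82 bp
Sorted largest to smallest: 82, 44, 42 bp.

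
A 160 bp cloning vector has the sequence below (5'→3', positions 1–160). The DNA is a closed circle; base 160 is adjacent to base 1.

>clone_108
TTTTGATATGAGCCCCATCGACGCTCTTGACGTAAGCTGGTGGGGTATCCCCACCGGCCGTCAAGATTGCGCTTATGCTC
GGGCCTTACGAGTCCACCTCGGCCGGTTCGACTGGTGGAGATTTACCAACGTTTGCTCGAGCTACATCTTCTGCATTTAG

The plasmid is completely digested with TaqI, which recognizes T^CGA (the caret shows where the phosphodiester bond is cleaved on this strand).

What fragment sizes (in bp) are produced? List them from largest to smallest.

TaqI sites (TCGA) start at positions 18, 108, 137.
TaqI cuts after the first base of each site, so after positions 18, 108, 137.
Circular molecule, 3 cuts → 3 fragments:
  19–108 → 90 bp
  109–137 → 29 bp
  138–160 then 1–18 → 23 + 18 = 41 bp
Sorted largest to smallest: 90, 41, 29 bp.

90, 41, 29 bp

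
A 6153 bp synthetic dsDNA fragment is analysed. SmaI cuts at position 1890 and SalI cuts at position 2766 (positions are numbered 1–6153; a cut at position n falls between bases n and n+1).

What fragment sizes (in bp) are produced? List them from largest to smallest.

Combined cut positions (sorted): 1890, 2766.
Linear molecule, 2 cuts → 3 fragments:
  1890 − 0 = 1890 bp
  2766 − 1890 = 876 bp
  6153 − 2766 = 3387 bp
Sorted largest to smallest: 3387, 1890, 876 bp.

3387, 1890, 876 bp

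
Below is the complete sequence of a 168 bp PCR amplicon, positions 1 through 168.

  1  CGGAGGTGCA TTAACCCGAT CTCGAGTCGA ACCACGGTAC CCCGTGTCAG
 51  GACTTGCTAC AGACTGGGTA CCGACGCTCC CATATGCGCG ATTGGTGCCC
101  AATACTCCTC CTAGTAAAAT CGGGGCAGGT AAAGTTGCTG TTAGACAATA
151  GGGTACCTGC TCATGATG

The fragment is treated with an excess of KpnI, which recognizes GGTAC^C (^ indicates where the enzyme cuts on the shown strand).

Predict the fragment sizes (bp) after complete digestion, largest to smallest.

85, 40, 31, 12 bp

KpnI sites (GGTACC) start at positions 36, 67, 152.
KpnI cuts after base 5 of each site (before the last base), so after positions 40, 71, 156.
Linear molecule, 3 cuts → 4 fragments:
  1–40 → 40 bp
  41–71 → 31 bp
  72–156 → 85 bp
  157–168 → 12 bp
Sorted largest to smallest: 85, 40, 31, 12 bp.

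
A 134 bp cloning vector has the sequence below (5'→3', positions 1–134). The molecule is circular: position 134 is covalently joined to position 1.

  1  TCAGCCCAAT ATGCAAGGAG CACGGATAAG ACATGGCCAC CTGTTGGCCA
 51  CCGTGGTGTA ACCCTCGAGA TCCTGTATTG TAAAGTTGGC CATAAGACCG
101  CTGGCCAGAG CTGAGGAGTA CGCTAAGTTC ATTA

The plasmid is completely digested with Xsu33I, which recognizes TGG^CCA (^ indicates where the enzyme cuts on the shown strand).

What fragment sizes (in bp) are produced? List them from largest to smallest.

66, 42, 15, 11 bp

Xsu33I sites (TGGCCA) start at positions 34, 45, 87, 102.
Xsu33I cuts after base 3 of each site, so after positions 36, 47, 89, 104.
Circular molecule, 4 cuts → 4 fragments:
  37–47 → 11 bp
  48–89 → 42 bp
  90–104 → 15 bp
  105–134 then 1–36 → 30 + 36 = 66 bp
Sorted largest to smallest: 66, 42, 15, 11 bp.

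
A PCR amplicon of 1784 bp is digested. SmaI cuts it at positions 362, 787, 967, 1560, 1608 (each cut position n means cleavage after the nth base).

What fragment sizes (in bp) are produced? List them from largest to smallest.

Linear molecule, 5 cuts → 6 fragments:
  362 − 0 = 362 bp
  787 − 362 = 425 bp
  967 − 787 = 180 bp
  1560 − 967 = 593 bp
  1608 − 1560 = 48 bp
  1784 − 1608 = 176 bp
Sorted largest to smallest: 593, 425, 362, 180, 176, 48 bp.

593, 425, 362, 180, 176, 48 bp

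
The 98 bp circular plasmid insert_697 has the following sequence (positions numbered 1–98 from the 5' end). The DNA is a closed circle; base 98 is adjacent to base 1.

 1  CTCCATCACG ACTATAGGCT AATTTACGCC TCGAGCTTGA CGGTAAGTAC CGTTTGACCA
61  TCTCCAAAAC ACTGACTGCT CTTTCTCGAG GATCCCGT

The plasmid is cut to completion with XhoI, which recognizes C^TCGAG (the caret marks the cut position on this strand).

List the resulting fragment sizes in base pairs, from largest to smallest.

55, 43 bp

XhoI sites (CTCGAG) start at positions 30, 85.
XhoI cuts after the first base of each site, so after positions 30, 85.
Circular molecule, 2 cuts → 2 fragments:
  31–85 → 55 bp
  86–98 then 1–30 → 13 + 30 = 43 bp
Sorted largest to smallest: 55, 43 bp.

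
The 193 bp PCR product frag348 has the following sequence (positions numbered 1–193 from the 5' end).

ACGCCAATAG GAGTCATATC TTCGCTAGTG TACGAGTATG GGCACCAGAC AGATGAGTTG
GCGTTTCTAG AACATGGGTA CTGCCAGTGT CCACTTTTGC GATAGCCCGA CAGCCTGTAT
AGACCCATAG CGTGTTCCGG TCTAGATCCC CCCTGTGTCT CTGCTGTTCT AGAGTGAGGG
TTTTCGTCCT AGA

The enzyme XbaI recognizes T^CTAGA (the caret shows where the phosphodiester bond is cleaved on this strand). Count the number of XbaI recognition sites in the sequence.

TCTAGA occurs starting at positions 66, 141, 168.
XbaI cuts at 3 sites.

3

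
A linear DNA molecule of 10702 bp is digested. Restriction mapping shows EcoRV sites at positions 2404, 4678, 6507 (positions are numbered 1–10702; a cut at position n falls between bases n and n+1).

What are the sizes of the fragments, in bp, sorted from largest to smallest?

4195, 2404, 2274, 1829 bp

Linear molecule, 3 cuts → 4 fragments:
  2404 − 0 = 2404 bp
  4678 − 2404 = 2274 bp
  6507 − 4678 = 1829 bp
  10702 − 6507 = 4195 bp
Sorted largest to smallest: 4195, 2404, 2274, 1829 bp.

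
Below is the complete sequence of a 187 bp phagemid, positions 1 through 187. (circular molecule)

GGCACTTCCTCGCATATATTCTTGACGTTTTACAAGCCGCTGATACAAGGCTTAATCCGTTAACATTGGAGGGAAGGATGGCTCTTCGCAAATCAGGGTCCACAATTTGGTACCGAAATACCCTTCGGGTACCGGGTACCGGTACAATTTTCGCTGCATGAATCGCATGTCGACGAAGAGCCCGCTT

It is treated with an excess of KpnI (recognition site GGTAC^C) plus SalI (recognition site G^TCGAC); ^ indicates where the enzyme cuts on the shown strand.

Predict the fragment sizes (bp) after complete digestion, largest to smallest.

KpnI sites (GGTACC) start at positions 109, 128, 135.
KpnI cuts after base 5 of each site (before the last base), so after positions 113, 132, 139.
The SalI site (GTCGAC) starts at position 169.
SalI cuts after the first base of each site, so after position 169.
Combined cut positions: 113, 132, 139, 169.
Circular molecule, 4 cuts → 4 fragments:
  114–132 → 19 bp
  133–139 → 7 bp
  140–169 → 30 bp
  170–187 then 1–113 → 18 + 113 = 131 bp
Sorted largest to smallest: 131, 30, 19, 7 bp.

131, 30, 19, 7 bp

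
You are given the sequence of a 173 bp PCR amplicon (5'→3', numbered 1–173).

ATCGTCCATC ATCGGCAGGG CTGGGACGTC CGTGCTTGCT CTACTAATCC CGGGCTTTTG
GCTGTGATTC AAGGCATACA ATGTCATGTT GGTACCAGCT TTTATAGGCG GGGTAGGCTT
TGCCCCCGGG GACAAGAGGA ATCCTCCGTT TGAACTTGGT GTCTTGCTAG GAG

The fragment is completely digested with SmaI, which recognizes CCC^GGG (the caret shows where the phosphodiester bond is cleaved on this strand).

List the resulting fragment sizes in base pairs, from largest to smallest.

76, 51, 46 bp

SmaI sites (CCCGGG) start at positions 49, 125.
SmaI cuts after base 3 of each site, so after positions 51, 127.
Linear molecule, 2 cuts → 3 fragments:
  1–51 → 51 bp
  52–127 → 76 bp
  128–173 → 46 bp
Sorted largest to smallest: 76, 51, 46 bp.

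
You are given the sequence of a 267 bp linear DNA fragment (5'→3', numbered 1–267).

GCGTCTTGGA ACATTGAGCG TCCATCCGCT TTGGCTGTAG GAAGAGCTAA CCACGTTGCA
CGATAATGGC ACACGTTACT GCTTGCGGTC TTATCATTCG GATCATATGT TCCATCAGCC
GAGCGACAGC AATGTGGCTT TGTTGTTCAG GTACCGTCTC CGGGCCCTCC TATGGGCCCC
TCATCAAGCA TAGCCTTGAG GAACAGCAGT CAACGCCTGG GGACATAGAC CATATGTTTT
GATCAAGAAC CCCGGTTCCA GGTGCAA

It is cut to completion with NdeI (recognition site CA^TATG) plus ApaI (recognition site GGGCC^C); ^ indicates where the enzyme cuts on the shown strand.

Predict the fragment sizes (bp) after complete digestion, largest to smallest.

NdeI sites (CATATG) start at positions 104, 231.
NdeI cuts after base 2 of each site, so after positions 105, 232.
ApaI sites (GGGCCC) start at positions 162, 174.
ApaI cuts after base 5 of each site (before the last base), so after positions 166, 178.
Combined cut positions: 105, 166, 178, 232.
Linear molecule, 4 cuts → 5 fragments:
  1–105 → 105 bp
  106–166 → 61 bp
  167–178 → 12 bp
  179–232 → 54 bp
  233–267 → 35 bp
Sorted largest to smallest: 105, 61, 54, 35, 12 bp.

105, 61, 54, 35, 12 bp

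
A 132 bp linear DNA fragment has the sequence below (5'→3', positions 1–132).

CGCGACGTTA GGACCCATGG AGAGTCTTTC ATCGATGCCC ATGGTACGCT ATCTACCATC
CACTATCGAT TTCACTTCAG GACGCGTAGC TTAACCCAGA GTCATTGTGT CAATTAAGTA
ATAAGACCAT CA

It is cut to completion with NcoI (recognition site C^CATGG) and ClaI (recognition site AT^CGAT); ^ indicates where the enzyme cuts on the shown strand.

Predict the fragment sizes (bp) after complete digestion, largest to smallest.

66, 27, 17, 15, 7 bp

NcoI sites (CCATGG) start at positions 15, 39.
NcoI cuts after the first base of each site, so after positions 15, 39.
ClaI sites (ATCGAT) start at positions 31, 65.
ClaI cuts after base 2 of each site, so after positions 32, 66.
Combined cut positions: 15, 32, 39, 66.
Linear molecule, 4 cuts → 5 fragments:
  1–15 → 15 bp
  16–32 → 17 bp
  33–39 → 7 bp
  40–66 → 27 bp
  67–132 → 66 bp
Sorted largest to smallest: 66, 27, 17, 15, 7 bp.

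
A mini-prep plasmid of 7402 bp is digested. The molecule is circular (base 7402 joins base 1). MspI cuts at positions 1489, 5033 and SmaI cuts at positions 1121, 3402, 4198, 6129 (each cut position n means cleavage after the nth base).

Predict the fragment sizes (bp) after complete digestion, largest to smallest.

Combined cut positions (sorted): 1121, 1489, 3402, 4198, 5033, 6129.
Circular molecule, 6 cuts → 6 fragments:
  1489 − 1121 = 368 bp
  3402 − 1489 = 1913 bp
  4198 − 3402 = 796 bp
  5033 − 4198 = 835 bp
  6129 − 5033 = 1096 bp
  wrap: 7402 − 6129 + 1121 = 2394 bp
Sorted largest to smallest: 2394, 1913, 1096, 835, 796, 368 bp.

2394, 1913, 1096, 835, 796, 368 bp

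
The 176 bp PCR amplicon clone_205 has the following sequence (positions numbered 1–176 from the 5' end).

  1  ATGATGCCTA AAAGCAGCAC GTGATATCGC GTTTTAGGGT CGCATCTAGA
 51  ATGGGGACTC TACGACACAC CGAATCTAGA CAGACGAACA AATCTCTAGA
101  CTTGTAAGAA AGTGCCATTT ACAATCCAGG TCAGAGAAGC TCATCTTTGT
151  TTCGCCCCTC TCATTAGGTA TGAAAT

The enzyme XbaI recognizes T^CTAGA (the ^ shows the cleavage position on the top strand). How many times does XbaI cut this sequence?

3

TCTAGA occurs starting at positions 45, 75, 95.
XbaI cuts at 3 sites.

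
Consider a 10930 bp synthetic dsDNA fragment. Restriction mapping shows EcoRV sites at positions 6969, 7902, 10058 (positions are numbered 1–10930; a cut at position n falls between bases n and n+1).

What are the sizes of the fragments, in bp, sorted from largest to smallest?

6969, 2156, 933, 872 bp

Linear molecule, 3 cuts → 4 fragments:
  6969 − 0 = 6969 bp
  7902 − 6969 = 933 bp
  10058 − 7902 = 2156 bp
  10930 − 10058 = 872 bp
Sorted largest to smallest: 6969, 2156, 933, 872 bp.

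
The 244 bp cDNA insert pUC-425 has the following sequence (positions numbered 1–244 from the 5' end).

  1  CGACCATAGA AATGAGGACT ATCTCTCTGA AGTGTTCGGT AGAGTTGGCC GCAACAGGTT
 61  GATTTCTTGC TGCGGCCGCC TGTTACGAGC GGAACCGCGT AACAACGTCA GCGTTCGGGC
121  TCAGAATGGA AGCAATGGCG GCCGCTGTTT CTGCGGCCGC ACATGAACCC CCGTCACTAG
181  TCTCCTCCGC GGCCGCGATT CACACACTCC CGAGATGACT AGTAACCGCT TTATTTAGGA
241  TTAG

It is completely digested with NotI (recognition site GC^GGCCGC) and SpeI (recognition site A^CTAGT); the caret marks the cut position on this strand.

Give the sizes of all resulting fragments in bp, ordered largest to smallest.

NotI sites (GCGGCCGC) start at positions 72, 138, 153, 189.
NotI cuts after base 2 of each site, so after positions 73, 139, 154, 190.
SpeI sites (ACTAGT) start at positions 176, 218.
SpeI cuts after the first base of each site, so after positions 176, 218.
Combined cut positions: 73, 139, 154, 176, 190, 218.
Linear molecule, 6 cuts → 7 fragments:
  1–73 → 73 bp
  74–139 → 66 bp
  140–154 → 15 bp
  155–176 → 22 bp
  177–190 → 14 bp
  191–218 → 28 bp
  219–244 → 26 bp
Sorted largest to smallest: 73, 66, 28, 26, 22, 15, 14 bp.

73, 66, 28, 26, 22, 15, 14 bp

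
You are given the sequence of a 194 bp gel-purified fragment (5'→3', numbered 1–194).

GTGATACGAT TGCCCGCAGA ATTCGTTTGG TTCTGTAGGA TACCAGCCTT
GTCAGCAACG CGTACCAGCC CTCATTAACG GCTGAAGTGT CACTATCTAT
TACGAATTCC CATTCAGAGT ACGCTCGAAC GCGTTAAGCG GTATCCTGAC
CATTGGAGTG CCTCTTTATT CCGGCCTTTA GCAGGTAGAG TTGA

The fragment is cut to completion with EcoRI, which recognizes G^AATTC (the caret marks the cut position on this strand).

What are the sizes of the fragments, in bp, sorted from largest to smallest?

EcoRI sites (GAATTC) start at positions 19, 104.
EcoRI cuts after the first base of each site, so after positions 19, 104.
Linear molecule, 2 cuts → 3 fragments:
  1–19 → 19 bp
  20–104 → 85 bp
  105–194 → 90 bp
Sorted largest to smallest: 90, 85, 19 bp.

90, 85, 19 bp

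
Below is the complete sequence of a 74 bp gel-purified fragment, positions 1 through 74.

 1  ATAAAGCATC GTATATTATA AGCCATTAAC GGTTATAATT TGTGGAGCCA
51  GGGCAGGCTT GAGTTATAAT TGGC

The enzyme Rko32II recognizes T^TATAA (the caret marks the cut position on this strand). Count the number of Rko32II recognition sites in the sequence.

TTATAA occurs starting at positions 16, 33, 64.
Rko32II cuts at 3 sites.

3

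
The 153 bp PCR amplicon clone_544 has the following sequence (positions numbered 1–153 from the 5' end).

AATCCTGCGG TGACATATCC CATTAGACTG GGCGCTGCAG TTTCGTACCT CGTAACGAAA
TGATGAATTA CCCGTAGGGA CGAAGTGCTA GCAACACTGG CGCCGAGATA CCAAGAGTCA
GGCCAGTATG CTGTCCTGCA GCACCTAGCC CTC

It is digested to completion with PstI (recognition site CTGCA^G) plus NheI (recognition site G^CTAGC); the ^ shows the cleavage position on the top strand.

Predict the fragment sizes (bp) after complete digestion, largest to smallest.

PstI sites (CTGCAG) start at positions 35, 136.
PstI cuts after base 5 of each site (before the last base), so after positions 39, 140.
The NheI site (GCTAGC) starts at position 87.
NheI cuts after the first base of each site, so after position 87.
Combined cut positions: 39, 87, 140.
Linear molecule, 3 cuts → 4 fragments:
  1–39 → 39 bp
  40–87 → 48 bp
  88–140 → 53 bp
  141–153 → 13 bp
Sorted largest to smallest: 53, 48, 39, 13 bp.

53, 48, 39, 13 bp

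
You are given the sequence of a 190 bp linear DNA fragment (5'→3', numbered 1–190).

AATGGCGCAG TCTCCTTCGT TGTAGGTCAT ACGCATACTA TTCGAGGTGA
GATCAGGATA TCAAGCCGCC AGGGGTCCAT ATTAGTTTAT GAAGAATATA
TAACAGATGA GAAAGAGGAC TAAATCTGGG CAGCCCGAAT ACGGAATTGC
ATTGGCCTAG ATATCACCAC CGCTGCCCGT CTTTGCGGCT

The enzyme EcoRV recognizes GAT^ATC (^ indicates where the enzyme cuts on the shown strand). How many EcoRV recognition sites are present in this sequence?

2

GATATC occurs starting at positions 57, 160.
EcoRV cuts at 2 sites.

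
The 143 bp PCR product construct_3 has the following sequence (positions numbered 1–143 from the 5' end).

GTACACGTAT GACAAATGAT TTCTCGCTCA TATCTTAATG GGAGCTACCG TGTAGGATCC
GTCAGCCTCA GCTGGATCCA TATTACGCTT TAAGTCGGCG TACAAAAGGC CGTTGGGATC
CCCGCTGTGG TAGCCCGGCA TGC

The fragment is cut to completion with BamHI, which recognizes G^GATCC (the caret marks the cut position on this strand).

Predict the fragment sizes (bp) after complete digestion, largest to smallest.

BamHI sites (GGATCC) start at positions 55, 74, 116.
BamHI cuts after the first base of each site, so after positions 55, 74, 116.
Linear molecule, 3 cuts → 4 fragments:
  1–55 → 55 bp
  56–74 → 19 bp
  75–116 → 42 bp
  117–143 → 27 bp
Sorted largest to smallest: 55, 42, 27, 19 bp.

55, 42, 27, 19 bp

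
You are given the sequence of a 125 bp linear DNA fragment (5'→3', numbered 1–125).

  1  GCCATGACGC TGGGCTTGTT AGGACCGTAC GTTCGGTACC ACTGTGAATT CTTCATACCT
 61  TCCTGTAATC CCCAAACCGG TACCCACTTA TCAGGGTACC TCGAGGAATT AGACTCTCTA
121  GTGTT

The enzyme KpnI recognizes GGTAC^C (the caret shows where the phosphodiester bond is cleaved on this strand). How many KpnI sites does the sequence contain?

3

GGTACC occurs starting at positions 35, 79, 95.
KpnI cuts at 3 sites.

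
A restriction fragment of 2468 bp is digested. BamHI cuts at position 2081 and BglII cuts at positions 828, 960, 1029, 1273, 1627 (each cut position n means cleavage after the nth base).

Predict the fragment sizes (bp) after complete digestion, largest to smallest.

Combined cut positions (sorted): 828, 960, 1029, 1273, 1627, 2081.
Linear molecule, 6 cuts → 7 fragments:
  828 − 0 = 828 bp
  960 − 828 = 132 bp
  1029 − 960 = 69 bp
  1273 − 1029 = 244 bp
  1627 − 1273 = 354 bp
  2081 − 1627 = 454 bp
  2468 − 2081 = 387 bp
Sorted largest to smallest: 828, 454, 387, 354, 244, 132, 69 bp.

828, 454, 387, 354, 244, 132, 69 bp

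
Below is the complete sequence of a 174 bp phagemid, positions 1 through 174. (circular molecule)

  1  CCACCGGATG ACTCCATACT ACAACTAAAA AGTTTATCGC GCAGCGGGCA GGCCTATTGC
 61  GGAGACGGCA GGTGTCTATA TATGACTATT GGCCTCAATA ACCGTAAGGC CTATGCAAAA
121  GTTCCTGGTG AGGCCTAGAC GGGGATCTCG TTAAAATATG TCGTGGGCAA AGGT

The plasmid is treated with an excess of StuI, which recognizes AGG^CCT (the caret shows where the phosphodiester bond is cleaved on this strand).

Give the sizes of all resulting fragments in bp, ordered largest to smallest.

93, 57, 24 bp

StuI sites (AGGCCT) start at positions 50, 107, 131.
StuI cuts after base 3 of each site, so after positions 52, 109, 133.
Circular molecule, 3 cuts → 3 fragments:
  53–109 → 57 bp
  110–133 → 24 bp
  134–174 then 1–52 → 41 + 52 = 93 bp
Sorted largest to smallest: 93, 57, 24 bp.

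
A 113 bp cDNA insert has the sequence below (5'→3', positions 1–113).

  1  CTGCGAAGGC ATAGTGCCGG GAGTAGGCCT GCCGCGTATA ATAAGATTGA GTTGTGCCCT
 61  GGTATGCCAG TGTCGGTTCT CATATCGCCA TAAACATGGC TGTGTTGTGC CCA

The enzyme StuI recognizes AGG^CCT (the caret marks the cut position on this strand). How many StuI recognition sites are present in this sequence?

1

AGGCCT occurs starting at position 25.
StuI cuts at 1 site.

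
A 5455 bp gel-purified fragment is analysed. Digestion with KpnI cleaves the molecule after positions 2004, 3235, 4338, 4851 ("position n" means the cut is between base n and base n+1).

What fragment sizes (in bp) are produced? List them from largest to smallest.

Linear molecule, 4 cuts → 5 fragments:
  2004 − 0 = 2004 bp
  3235 − 2004 = 1231 bp
  4338 − 3235 = 1103 bp
  4851 − 4338 = 513 bp
  5455 − 4851 = 604 bp
Sorted largest to smallest: 2004, 1231, 1103, 604, 513 bp.

2004, 1231, 1103, 604, 513 bp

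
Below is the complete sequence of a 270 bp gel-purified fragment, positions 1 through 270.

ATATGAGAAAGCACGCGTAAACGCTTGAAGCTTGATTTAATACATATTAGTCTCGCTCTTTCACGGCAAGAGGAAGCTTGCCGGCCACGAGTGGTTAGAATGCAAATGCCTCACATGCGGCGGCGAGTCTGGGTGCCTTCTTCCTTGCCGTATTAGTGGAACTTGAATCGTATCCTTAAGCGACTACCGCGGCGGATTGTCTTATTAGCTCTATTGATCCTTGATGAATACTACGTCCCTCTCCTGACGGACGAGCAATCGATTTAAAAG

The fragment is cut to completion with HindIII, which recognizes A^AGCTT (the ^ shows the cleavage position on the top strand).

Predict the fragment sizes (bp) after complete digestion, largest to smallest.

196, 46, 28 bp

HindIII sites (AAGCTT) start at positions 28, 74.
HindIII cuts after the first base of each site, so after positions 28, 74.
Linear molecule, 2 cuts → 3 fragments:
  1–28 → 28 bp
  29–74 → 46 bp
  75–270 → 196 bp
Sorted largest to smallest: 196, 46, 28 bp.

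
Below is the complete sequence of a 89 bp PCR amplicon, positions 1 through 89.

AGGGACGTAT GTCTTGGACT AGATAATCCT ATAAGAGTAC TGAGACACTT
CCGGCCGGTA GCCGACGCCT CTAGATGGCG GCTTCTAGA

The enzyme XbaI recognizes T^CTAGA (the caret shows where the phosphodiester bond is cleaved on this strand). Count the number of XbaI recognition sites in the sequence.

TCTAGA occurs starting at positions 70, 84.
XbaI cuts at 2 sites.

2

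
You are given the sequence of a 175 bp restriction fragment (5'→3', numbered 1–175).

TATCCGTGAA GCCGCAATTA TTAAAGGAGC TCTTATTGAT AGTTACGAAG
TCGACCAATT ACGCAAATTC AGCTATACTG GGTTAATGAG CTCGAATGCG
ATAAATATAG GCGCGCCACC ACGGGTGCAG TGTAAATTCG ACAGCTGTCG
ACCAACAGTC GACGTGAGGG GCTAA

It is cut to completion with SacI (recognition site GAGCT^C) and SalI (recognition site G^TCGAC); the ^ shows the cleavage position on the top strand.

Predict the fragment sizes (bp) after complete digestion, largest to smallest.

SacI sites (GAGCTC) start at positions 27, 88.
SacI cuts after base 5 of each site (before the last base), so after positions 31, 92.
SalI sites (GTCGAC) start at positions 50, 147, 158.
SalI cuts after the first base of each site, so after positions 50, 147, 158.
Combined cut positions: 31, 50, 92, 147, 158.
Linear molecule, 5 cuts → 6 fragments:
  1–31 → 31 bp
  32–50 → 19 bp
  51–92 → 42 bp
  93–147 → 55 bp
  148–158 → 11 bp
  159–175 → 17 bp
Sorted largest to smallest: 55, 42, 31, 19, 17, 11 bp.

55, 42, 31, 19, 17, 11 bp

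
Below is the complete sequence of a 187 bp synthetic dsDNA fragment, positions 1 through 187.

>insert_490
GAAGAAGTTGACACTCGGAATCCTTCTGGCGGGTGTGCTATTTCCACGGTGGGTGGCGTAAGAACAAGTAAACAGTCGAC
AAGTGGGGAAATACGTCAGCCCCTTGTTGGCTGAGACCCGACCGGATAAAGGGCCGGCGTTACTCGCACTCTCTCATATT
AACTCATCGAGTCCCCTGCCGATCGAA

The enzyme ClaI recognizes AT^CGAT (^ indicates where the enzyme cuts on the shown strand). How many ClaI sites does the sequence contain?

0

No occurrence of ATCGAT is present in the sequence.
ClaI does not cut: 0 sites.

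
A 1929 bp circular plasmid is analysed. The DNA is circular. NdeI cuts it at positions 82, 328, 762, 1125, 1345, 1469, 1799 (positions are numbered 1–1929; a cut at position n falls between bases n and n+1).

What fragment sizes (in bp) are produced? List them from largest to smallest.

Circular molecule, 7 cuts → 7 fragments:
  328 − 82 = 246 bp
  762 − 328 = 434 bp
  1125 − 762 = 363 bp
  1345 − 1125 = 220 bp
  1469 − 1345 = 124 bp
  1799 − 1469 = 330 bp
  wrap: 1929 − 1799 + 82 = 212 bp
Sorted largest to smallest: 434, 363, 330, 246, 220, 212, 124 bp.

434, 363, 330, 246, 220, 212, 124 bp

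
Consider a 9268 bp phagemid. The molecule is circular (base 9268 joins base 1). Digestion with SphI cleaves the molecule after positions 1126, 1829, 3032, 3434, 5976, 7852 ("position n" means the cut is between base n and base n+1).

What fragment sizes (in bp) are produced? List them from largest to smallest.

Circular molecule, 6 cuts → 6 fragments:
  1829 − 1126 = 703 bp
  3032 − 1829 = 1203 bp
  3434 − 3032 = 402 bp
  5976 − 3434 = 2542 bp
  7852 − 5976 = 1876 bp
  wrap: 9268 − 7852 + 1126 = 2542 bp
Sorted largest to smallest: 2542, 2542, 1876, 1203, 703, 402 bp.

2542, 2542, 1876, 1203, 703, 402 bp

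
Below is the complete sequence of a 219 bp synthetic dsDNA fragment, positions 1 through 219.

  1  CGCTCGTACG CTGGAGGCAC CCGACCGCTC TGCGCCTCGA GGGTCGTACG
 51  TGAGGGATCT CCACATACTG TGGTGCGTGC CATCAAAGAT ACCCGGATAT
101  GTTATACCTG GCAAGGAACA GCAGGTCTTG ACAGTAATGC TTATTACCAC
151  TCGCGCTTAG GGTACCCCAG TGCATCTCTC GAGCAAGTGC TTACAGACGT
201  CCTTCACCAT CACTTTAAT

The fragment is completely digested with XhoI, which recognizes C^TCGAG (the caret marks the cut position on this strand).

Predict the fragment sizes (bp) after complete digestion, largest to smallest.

XhoI sites (CTCGAG) start at positions 36, 178.
XhoI cuts after the first base of each site, so after positions 36, 178.
Linear molecule, 2 cuts → 3 fragments:
  1–36 → 36 bp
  37–178 → 142 bp
  179–219 → 41 bp
Sorted largest to smallest: 142, 41, 36 bp.

142, 41, 36 bp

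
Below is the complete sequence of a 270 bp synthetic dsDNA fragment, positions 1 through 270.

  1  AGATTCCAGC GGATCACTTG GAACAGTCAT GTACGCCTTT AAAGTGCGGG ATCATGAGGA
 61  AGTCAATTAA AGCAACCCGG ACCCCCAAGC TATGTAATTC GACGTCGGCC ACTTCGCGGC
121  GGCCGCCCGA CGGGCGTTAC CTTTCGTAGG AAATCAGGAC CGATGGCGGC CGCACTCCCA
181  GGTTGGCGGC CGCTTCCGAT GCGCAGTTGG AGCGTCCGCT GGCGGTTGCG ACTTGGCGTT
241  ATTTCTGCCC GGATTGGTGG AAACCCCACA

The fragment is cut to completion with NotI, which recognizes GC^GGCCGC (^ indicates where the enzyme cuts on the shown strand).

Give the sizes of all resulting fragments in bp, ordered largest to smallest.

NotI sites (GCGGCCGC) start at positions 119, 166, 186.
NotI cuts after base 2 of each site, so after positions 120, 167, 187.
Linear molecule, 3 cuts → 4 fragments:
  1–120 → 120 bp
  121–167 → 47 bp
  168–187 → 20 bp
  188–270 → 83 bp
Sorted largest to smallest: 120, 83, 47, 20 bp.

120, 83, 47, 20 bp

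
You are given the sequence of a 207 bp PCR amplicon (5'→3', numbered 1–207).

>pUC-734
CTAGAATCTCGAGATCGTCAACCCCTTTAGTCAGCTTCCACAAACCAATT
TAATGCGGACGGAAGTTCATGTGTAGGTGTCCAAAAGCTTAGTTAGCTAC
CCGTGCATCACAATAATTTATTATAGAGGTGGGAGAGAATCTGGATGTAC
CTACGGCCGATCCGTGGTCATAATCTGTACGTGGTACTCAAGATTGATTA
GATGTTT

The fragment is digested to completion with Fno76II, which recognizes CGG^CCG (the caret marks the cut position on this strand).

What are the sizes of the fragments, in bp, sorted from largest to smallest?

156, 51 bp

The Fno76II site (CGGCCG) starts at position 154.
Fno76II cuts after base 3 of each site, so after position 156.
Linear molecule, 1 cut → 2 fragments:
  1–156 → 156 bp
  157–207 → 51 bp
Sorted largest to smallest: 156, 51 bp.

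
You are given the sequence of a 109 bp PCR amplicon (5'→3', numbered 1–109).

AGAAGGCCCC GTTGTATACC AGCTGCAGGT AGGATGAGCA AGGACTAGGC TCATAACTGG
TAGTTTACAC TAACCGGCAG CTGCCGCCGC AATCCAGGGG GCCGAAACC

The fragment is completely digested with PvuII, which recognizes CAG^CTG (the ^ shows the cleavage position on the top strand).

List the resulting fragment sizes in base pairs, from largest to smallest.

58, 29, 22 bp

PvuII sites (CAGCTG) start at positions 20, 78.
PvuII cuts after base 3 of each site, so after positions 22, 80.
Linear molecule, 2 cuts → 3 fragments:
  1–22 → 22 bp
  23–80 → 58 bp
  81–109 → 29 bp
Sorted largest to smallest: 58, 29, 22 bp.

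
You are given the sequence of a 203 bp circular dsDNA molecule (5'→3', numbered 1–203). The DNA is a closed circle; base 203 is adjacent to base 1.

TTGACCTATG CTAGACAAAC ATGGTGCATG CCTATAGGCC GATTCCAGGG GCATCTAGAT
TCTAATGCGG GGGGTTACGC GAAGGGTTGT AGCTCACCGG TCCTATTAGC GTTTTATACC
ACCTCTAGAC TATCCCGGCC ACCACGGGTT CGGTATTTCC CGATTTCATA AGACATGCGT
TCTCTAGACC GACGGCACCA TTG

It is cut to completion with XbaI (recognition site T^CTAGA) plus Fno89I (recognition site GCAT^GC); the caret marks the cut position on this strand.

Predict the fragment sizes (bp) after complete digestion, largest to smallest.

70, 59, 49, 25 bp

XbaI sites (TCTAGA) start at positions 54, 124, 183.
XbaI cuts after the first base of each site, so after positions 54, 124, 183.
The Fno89I site (GCATGC) starts at position 26.
Fno89I cuts after base 4 of each site, so after position 29.
Combined cut positions: 29, 54, 124, 183.
Circular molecule, 4 cuts → 4 fragments:
  30–54 → 25 bp
  55–124 → 70 bp
  125–183 → 59 bp
  184–203 then 1–29 → 20 + 29 = 49 bp
Sorted largest to smallest: 70, 59, 49, 25 bp.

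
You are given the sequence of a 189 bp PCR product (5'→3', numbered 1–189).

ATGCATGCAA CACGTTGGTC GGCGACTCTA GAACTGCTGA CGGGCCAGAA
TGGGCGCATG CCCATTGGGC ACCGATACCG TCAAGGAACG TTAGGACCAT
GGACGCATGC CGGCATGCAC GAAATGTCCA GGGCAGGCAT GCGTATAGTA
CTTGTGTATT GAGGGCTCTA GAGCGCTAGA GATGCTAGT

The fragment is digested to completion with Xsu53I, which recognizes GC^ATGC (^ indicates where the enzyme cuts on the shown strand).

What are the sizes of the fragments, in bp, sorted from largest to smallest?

Xsu53I sites (GCATGC) start at positions 3, 56, 105, 113, 137.
Xsu53I cuts after base 2 of each site, so after positions 4, 57, 106, 114, 138.
Linear molecule, 5 cuts → 6 fragments:
  1–4 → 4 bp
  5–57 → 53 bp
  58–106 → 49 bp
  107–114 → 8 bp
  115–138 → 24 bp
  139–189 → 51 bp
Sorted largest to smallest: 53, 51, 49, 24, 8, 4 bp.

53, 51, 49, 24, 8, 4 bp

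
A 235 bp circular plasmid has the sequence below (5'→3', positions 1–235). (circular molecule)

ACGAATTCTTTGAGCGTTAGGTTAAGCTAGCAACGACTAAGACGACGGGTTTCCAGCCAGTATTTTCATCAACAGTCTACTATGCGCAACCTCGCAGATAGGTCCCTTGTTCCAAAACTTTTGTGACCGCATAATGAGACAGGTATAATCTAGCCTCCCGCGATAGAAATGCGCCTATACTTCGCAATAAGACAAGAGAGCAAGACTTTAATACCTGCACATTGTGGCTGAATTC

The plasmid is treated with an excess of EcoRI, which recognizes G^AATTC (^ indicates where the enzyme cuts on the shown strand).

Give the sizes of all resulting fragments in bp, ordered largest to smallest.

EcoRI sites (GAATTC) start at positions 3, 230.
EcoRI cuts after the first base of each site, so after positions 3, 230.
Circular molecule, 2 cuts → 2 fragments:
  4–230 → 227 bp
  231–235 then 1–3 → 5 + 3 = 8 bp
Sorted largest to smallest: 227, 8 bp.

227, 8 bp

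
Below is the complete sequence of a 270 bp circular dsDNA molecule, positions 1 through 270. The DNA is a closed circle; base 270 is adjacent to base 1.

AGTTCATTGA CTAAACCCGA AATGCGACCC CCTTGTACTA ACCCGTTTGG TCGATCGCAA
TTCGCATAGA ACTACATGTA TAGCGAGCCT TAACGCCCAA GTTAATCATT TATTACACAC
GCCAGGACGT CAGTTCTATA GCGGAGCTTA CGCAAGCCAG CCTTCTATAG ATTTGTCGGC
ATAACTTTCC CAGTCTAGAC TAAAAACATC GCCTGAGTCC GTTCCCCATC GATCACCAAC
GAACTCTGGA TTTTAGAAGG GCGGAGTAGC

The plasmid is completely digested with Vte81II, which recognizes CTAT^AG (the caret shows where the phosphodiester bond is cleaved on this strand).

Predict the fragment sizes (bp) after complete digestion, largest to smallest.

241, 29 bp

Vte81II sites (CTATAG) start at positions 136, 165.
Vte81II cuts after base 4 of each site, so after positions 139, 168.
Circular molecule, 2 cuts → 2 fragments:
  140–168 → 29 bp
  169–270 then 1–139 → 102 + 139 = 241 bp
Sorted largest to smallest: 241, 29 bp.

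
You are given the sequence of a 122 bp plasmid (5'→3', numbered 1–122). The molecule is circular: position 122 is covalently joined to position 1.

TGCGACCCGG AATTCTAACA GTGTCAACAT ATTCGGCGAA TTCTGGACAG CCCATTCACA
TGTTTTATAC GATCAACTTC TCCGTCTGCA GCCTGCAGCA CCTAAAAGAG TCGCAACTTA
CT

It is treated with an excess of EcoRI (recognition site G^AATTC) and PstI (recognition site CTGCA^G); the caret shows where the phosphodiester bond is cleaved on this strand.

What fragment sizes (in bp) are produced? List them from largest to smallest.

52, 35, 28, 7 bp

EcoRI sites (GAATTC) start at positions 10, 38.
EcoRI cuts after the first base of each site, so after positions 10, 38.
PstI sites (CTGCAG) start at positions 86, 93.
PstI cuts after base 5 of each site (before the last base), so after positions 90, 97.
Combined cut positions: 10, 38, 90, 97.
Circular molecule, 4 cuts → 4 fragments:
  11–38 → 28 bp
  39–90 → 52 bp
  91–97 → 7 bp
  98–122 then 1–10 → 25 + 10 = 35 bp
Sorted largest to smallest: 52, 35, 28, 7 bp.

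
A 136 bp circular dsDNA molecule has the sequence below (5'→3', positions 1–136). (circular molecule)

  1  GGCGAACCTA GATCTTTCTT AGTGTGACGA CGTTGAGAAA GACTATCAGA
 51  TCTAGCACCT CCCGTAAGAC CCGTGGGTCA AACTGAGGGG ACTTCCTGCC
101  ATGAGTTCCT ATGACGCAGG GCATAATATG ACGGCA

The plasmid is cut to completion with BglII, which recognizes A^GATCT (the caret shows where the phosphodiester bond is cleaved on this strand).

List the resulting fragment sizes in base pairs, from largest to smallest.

BglII sites (AGATCT) start at positions 10, 48.
BglII cuts after the first base of each site, so after positions 10, 48.
Circular molecule, 2 cuts → 2 fragments:
  11–48 → 38 bp
  49–136 then 1–10 → 88 + 10 = 98 bp
Sorted largest to smallest: 98, 38 bp.

98, 38 bp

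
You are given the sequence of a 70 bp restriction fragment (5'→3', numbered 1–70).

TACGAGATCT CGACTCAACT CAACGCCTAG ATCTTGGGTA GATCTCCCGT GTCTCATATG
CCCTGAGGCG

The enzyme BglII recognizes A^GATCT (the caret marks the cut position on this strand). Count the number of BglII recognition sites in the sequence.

AGATCT occurs starting at positions 5, 29, 40.
BglII cuts at 3 sites.

3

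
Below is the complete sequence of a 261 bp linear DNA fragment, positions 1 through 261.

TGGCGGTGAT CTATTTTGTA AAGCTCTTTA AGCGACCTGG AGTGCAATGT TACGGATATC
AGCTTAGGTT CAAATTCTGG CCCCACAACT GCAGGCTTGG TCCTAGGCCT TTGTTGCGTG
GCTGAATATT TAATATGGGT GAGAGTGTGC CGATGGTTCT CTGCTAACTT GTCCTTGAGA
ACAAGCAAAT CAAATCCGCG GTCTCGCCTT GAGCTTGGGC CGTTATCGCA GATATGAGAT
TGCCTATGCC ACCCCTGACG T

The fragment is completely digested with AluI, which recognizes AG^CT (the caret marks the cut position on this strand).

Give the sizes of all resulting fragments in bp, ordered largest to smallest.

151, 48, 39, 23 bp

AluI sites (AGCT) start at positions 22, 61, 212.
AluI cuts after base 2 of each site, so after positions 23, 62, 213.
Linear molecule, 3 cuts → 4 fragments:
  1–23 → 23 bp
  24–62 → 39 bp
  63–213 → 151 bp
  214–261 → 48 bp
Sorted largest to smallest: 151, 48, 39, 23 bp.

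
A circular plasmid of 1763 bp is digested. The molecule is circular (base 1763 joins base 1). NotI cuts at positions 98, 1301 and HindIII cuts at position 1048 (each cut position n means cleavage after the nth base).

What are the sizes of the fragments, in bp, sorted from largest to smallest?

Combined cut positions (sorted): 98, 1048, 1301.
Circular molecule, 3 cuts → 3 fragments:
  1048 − 98 = 950 bp
  1301 − 1048 = 253 bp
  wrap: 1763 − 1301 + 98 = 560 bp
Sorted largest to smallest: 950, 560, 253 bp.

950, 560, 253 bp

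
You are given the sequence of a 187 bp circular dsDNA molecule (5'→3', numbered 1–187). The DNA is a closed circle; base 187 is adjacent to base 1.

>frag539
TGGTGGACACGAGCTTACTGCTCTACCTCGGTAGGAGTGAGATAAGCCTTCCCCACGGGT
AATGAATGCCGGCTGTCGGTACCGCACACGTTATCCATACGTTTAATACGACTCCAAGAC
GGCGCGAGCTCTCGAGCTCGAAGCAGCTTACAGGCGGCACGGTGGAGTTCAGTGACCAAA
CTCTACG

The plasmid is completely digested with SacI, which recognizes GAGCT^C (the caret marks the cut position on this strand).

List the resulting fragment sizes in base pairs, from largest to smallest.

179, 8 bp

SacI sites (GAGCTC) start at positions 126, 134.
SacI cuts after base 5 of each site (before the last base), so after positions 130, 138.
Circular molecule, 2 cuts → 2 fragments:
  131–138 → 8 bp
  139–187 then 1–130 → 49 + 130 = 179 bp
Sorted largest to smallest: 179, 8 bp.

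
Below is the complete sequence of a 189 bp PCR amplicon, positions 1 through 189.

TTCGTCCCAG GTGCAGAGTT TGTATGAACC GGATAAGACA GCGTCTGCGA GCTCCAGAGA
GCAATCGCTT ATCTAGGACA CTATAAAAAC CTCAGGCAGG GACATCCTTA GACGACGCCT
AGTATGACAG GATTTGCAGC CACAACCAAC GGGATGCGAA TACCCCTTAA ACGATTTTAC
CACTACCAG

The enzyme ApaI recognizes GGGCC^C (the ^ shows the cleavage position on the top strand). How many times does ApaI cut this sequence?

No occurrence of GGGCCC is present in the sequence.
ApaI does not cut: 0 sites.

0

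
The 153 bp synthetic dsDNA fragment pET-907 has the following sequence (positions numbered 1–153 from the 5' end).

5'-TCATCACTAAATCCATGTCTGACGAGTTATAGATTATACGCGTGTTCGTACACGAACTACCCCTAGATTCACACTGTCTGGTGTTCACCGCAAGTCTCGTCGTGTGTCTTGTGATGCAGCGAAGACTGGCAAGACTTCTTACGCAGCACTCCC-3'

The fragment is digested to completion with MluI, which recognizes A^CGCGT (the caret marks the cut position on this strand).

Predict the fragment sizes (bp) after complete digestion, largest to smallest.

The MluI site (ACGCGT) starts at position 38.
MluI cuts after the first base of each site, so after position 38.
Linear molecule, 1 cut → 2 fragments:
  1–38 → 38 bp
  39–153 → 115 bp
Sorted largest to smallest: 115, 38 bp.

115, 38 bp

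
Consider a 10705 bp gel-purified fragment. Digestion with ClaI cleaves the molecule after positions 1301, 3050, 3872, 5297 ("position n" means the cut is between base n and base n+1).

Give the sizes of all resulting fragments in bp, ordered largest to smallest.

Linear molecule, 4 cuts → 5 fragments:
  1301 − 0 = 1301 bp
  3050 − 1301 = 1749 bp
  3872 − 3050 = 822 bp
  5297 − 3872 = 1425 bp
  10705 − 5297 = 5408 bp
Sorted largest to smallest: 5408, 1749, 1425, 1301, 822 bp.

5408, 1749, 1425, 1301, 822 bp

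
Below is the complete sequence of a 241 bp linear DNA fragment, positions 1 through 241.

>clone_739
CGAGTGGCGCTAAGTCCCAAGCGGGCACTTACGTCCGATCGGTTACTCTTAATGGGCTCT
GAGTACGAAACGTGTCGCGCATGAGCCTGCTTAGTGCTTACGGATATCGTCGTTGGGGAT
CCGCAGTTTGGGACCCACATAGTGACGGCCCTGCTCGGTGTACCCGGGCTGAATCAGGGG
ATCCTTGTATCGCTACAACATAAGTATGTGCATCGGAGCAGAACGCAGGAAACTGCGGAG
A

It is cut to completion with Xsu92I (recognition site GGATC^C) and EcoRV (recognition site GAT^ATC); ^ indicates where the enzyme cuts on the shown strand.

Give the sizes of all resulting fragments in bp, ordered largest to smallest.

Xsu92I sites (GGATCC) start at positions 117, 179.
Xsu92I cuts after base 5 of each site (before the last base), so after positions 121, 183.
The EcoRV site (GATATC) starts at position 103.
EcoRV cuts after base 3 of each site, so after position 105.
Combined cut positions: 105, 121, 183.
Linear molecule, 3 cuts → 4 fragments:
  1–105 → 105 bp
  106–121 → 16 bp
  122–183 → 62 bp
  184–241 → 58 bp
Sorted largest to smallest: 105, 62, 58, 16 bp.

105, 62, 58, 16 bp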